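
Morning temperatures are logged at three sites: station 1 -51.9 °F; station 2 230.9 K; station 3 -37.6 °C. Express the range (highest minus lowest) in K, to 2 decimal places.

9.01 K

station 1: -51.9 °F = -46.611 °C.
station 2: 230.9 K = -42.250 °C.
Spread: (-37.600) − (-46.611) = 9.011 °C.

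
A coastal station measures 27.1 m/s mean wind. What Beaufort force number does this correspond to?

27.1 m/s lies in the Beaufort 10 band (storm, 24.5–28.4 m/s).

Beaufort force 10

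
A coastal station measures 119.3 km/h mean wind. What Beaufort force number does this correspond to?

Beaufort force 12

119.3 km/h = 33.1 m/s, which is Beaufort 12 (hurricane force, ≥32.7 m/s).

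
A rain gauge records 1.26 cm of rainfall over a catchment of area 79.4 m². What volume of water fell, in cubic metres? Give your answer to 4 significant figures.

Depth: 1.26 cm × 10 = 12.6 mm.
1 mm over 1 m² is 1 L, so volume = 12.6 × 79.4 = 1000.44 L = 1.000 m³.

1.000 cubic metres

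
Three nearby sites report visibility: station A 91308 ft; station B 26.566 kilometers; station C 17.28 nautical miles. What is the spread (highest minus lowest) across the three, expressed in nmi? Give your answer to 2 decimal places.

station A: 91308 ft = 15.0274 nmi.
station B: 26.566 km = 14.3445 nmi.
Spread: 17.2800 − 14.3445 = 2.94 nmi.

2.94 nmi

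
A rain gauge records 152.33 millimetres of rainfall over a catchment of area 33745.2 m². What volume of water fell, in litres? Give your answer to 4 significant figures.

1 mm over 1 m² is 1 L, so volume = 152.33 × 33745.2 = 5140406.3 L ≈ 5140000 L.

5140000 litres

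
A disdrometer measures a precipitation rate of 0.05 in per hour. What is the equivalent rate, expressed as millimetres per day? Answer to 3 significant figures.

30.5 mm/day

0.05 in/hour × 25.4 mm/in × 24 hour/day = 30.5 mm/day.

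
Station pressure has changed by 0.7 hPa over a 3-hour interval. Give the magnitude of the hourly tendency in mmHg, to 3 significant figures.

0.175 mmHg per hour

0.7 hPa / 3 h × 0.750062 mmHg/hPa = 0.175 mmHg/h.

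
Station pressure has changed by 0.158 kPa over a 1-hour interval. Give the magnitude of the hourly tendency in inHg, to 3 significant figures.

0.158 kPa / 1 h × 0.2953 inHg/kPa = 0.0467 inHg/h.

0.0467 inHg per hour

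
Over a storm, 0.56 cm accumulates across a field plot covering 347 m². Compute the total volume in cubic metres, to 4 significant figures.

Depth: 0.56 cm × 10 = 5.6 mm.
1 mm over 1 m² is 1 L, so volume = 5.6 × 347 = 1943.2 L = 1.943 m³.

1.943 cubic metres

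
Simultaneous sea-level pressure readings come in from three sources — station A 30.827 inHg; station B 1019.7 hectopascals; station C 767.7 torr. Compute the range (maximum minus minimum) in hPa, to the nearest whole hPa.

station A: 30.827 inHg = 1043.92 hPa.
station C: 767.7 mmHg = 1023.52 hPa.
Spread: 1043.92 − 1019.70 = 24 hPa.

24 hPa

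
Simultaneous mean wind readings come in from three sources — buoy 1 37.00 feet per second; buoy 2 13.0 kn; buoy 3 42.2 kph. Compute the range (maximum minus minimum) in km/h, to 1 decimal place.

18.1 km/h

buoy 1: 37.00 ft/s = 40.599 km/h.
buoy 2: 13.0 kt = 24.076 km/h.
Spread: 42.200 − 24.076 = 18.1 km/h.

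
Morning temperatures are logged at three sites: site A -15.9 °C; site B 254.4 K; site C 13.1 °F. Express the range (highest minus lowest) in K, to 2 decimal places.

8.25 K

site B: 254.4 K = -18.750 °C.
site C: 13.1 °F = -10.500 °C.
Spread: (-10.500) − (-18.750) = 8.250 °C.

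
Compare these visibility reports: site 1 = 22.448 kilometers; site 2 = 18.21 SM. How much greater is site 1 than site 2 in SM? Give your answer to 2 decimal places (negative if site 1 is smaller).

-4.26 SM

site 1: 22.448 km = 13.9485 SM.
Difference: 13.9485 − 18.2100 = -4.26 SM.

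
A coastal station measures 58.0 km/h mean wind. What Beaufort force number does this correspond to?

58.0 km/h = 16.1 m/s, which is Beaufort 7 (near gale, 13.9–17.1 m/s).

Beaufort force 7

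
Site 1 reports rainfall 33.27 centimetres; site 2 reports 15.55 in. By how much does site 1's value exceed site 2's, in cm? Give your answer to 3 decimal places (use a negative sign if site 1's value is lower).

site 2: 15.55 in = 39.49700 cm.
Difference: 33.27000 − 39.49700 = -6.227 cm.

-6.227 cm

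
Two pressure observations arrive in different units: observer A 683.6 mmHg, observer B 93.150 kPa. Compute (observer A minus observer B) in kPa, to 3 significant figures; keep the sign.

-2.01 kPa

observer A: 683.6 mmHg = 91.1392 kPa.
Difference: 91.1392 − 93.1500 = -2.01 kPa.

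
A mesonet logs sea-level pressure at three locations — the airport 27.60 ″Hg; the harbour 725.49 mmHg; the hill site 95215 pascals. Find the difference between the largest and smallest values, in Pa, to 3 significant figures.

3260 Pa

the airport: 27.60 inHg = 93464.34 Pa.
the harbour: 725.49 mmHg = 96724.06 Pa.
Spread: 96724.06 − 93464.34 = 3260 Pa.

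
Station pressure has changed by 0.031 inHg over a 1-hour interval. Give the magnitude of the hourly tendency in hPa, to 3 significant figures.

1.05 hPa per hour

0.031 inHg / 1 h × 33.8639 hPa/inHg = 1.05 hPa/h.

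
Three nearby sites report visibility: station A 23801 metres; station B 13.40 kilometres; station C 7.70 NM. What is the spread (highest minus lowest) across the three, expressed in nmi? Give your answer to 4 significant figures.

5.616 nmi

station A: 23801 m = 12.85151 nmi.
station B: 13.40 km = 7.23542 nmi.
Spread: 12.85151 − 7.23542 = 5.616 nmi.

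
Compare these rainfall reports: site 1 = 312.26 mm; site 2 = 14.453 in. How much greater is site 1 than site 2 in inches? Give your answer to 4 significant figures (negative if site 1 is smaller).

site 1: 312.26 mm = 12.29370 in.
Difference: 12.29370 − 14.45300 = -2.159 in.

-2.159 in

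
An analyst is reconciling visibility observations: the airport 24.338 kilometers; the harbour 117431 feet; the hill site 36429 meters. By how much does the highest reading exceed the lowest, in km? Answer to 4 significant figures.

12.09 km

the harbour: 117431 ft = 35.7930 km.
the hill site: 36429 m = 36.4290 km.
Spread: 36.4290 − 24.3380 = 12.09 km.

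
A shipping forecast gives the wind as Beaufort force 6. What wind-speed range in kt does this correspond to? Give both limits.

Beaufort 6 (strong breeze) spans 22–27 knots.

22 to 27 kt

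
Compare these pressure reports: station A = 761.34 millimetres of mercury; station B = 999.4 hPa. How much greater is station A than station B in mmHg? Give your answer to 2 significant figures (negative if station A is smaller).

12 mmHg

station B: 999.4 hPa = 749.61 mmHg.
Difference: 761.34 − 749.61 = 12 mmHg.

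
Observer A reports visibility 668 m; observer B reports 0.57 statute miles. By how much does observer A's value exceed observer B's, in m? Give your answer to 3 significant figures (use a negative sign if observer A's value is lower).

-249 m

observer B: 0.57 SM = 917.33 m.
Difference: 668.00 − 917.33 = -249 m.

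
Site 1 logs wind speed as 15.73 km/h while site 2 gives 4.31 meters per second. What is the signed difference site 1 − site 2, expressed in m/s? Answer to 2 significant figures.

0.059 m/s

site 1: 15.73 km/h = 4.36944 m/s.
Difference: 4.36944 − 4.31000 = 0.059 m/s.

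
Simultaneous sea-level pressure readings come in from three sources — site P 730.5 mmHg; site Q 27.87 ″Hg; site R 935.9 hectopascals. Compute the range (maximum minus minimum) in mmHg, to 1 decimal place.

site Q: 27.87 inHg = 707.898 mmHg.
site R: 935.9 hPa = 701.983 mmHg.
Spread: 730.500 − 701.983 = 28.5 mmHg.

28.5 mmHg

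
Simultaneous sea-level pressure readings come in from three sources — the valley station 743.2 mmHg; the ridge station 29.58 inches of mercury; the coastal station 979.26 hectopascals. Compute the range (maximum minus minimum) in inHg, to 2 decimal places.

the valley station: 743.2 mmHg = 29.2598 inHg.
the coastal station: 979.26 hPa = 28.9175 inHg.
Spread: 29.5800 − 28.9175 = 0.66 inHg.

0.66 inHg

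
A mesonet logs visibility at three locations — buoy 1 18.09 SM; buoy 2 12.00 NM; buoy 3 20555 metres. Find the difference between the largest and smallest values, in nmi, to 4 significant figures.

4.621 nmi

buoy 1: 18.09 SM = 15.71978 nmi.
buoy 3: 20555 m = 11.09881 nmi.
Spread: 15.71978 − 11.09881 = 4.621 nmi.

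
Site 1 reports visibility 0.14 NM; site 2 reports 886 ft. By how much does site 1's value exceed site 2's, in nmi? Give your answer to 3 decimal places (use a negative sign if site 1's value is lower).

-0.006 nmi

site 2: 886 ft = 0.14582 nmi.
Difference: 0.14000 − 0.14582 = -0.006 nmi.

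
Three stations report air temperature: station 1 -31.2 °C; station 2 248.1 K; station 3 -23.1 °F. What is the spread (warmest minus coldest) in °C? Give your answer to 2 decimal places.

station 2: 248.1 K = -25.050 °C.
station 3: -23.1 °F = -30.611 °C.
Spread: (-25.050) − (-31.200) = 6.150 °C.

6.15 °C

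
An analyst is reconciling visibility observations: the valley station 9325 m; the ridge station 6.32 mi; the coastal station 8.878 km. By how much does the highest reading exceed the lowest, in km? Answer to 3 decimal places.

1.293 km

the valley station: 9325 m = 9.32500 km.
the ridge station: 6.32 SM = 10.17105 km.
Spread: 10.17105 − 8.87800 = 1.293 km.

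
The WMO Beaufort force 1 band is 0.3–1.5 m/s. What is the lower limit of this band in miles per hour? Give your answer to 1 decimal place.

0.3–1.5 m/s × 2.237 = 0.7–3.4 mph.

0.7 mph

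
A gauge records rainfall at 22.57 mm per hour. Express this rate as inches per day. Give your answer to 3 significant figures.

21.3 in/day

22.57 mm/hour × 0.0393701 in/mm × 24 hour/day = 21.3 in/day.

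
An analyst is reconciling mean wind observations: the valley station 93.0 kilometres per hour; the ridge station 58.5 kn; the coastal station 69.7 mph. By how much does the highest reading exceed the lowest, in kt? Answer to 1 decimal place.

10.4 kt

the valley station: 93.0 km/h = 50.216 kt.
the coastal station: 69.7 mph = 60.568 kt.
Spread: 60.568 − 50.216 = 10.4 kt.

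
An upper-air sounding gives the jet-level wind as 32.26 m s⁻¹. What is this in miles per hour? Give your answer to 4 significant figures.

72.16 mph

1 m/s = 2.23694 mph, so 32.26 × 2.23694 = 72.16 mph.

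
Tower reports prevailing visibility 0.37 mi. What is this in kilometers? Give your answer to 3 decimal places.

1 SM = 1.60934 km, so 0.37 × 1.60934 = 0.595 km.

0.595 km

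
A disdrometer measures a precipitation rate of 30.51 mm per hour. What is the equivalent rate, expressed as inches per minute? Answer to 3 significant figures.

0.0200 in/minute

30.51 mm/hour × 0.0393701 in/mm × 0.0166667 hour/minute = 0.0200 in/minute.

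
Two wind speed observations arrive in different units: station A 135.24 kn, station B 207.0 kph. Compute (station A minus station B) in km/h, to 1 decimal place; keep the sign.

43.5 km/h

station A: 135.24 kt = 250.464 km/h.
Difference: 250.464 − 207.000 = 43.5 km/h.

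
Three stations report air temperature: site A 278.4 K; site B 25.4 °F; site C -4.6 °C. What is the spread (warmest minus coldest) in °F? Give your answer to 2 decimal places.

site A: 278.4 K = 5.250 °C.
site B: 25.4 °F = -3.667 °C.
Spread: 5.250 − (-4.600) = 9.850 °C = 17.73 °F.

17.73 °F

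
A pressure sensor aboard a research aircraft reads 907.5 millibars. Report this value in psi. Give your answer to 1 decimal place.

1 mb = 0.0145038 psi, so 907.5 × 0.0145038 = 13.2 psi.

13.2 psi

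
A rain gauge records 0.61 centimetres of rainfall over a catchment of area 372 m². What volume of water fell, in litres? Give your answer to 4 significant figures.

2269 litres

Depth: 0.61 cm × 10 = 6.1 mm.
1 mm over 1 m² is 1 L, so volume = 6.1 × 372 = 2269.2 L ≈ 2269 L.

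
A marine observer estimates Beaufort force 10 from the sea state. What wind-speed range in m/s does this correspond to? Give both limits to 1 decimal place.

24.5 to 28.4 m/s

Beaufort 10 (storm) spans 24.5–28.4 m/s.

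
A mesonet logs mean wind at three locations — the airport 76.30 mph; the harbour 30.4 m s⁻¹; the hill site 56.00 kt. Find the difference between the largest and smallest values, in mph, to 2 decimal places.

the harbour: 30.4 m/s = 68.0029 mph.
the hill site: 56.00 kt = 64.4436 mph.
Spread: 76.3000 − 64.4436 = 11.86 mph.

11.86 mph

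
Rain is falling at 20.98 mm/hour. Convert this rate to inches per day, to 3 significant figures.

20.98 mm/hour × 0.0393701 in/mm × 24 hour/day = 19.8 in/day.

19.8 in/day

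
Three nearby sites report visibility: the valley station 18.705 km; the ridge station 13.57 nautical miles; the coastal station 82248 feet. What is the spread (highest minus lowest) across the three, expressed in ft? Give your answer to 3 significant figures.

the valley station: 18.705 km = 61368.11 ft.
the ridge station: 13.57 nmi = 82452.89 ft.
Spread: 82452.89 − 61368.11 = 21100 ft.

21100 ft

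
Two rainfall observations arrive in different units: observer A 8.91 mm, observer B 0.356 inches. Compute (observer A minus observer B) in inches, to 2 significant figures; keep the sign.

observer A: 8.91 mm = 0.350787 in.
Difference: 0.350787 − 0.356000 = -0.0052 in.

-0.0052 in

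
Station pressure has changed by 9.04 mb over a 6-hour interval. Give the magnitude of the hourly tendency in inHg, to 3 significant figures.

0.0445 inHg per hour

9.04 mb / 6 h × 0.02953 inHg/mb = 0.0445 inHg/h.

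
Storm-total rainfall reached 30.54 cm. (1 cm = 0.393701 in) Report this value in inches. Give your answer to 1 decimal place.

12.0 in

1 cm = 0.393701 in, so 30.54 × 0.393701 = 12.0 in.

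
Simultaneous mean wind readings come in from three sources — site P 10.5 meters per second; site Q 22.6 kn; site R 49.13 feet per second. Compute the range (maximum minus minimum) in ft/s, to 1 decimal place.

14.7 ft/s

site P: 10.5 m/s = 34.449 ft/s.
site Q: 22.6 kt = 38.145 ft/s.
Spread: 49.130 − 34.449 = 14.7 ft/s.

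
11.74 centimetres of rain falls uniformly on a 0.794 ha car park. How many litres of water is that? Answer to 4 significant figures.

Depth: 11.74 cm × 10 = 117.4 mm.
Area: 0.794 ha = 7940 m².
1 mm over 1 m² is 1 L, so volume = 117.4 × 7940 = 932156 L ≈ 932200 L.

932200 litres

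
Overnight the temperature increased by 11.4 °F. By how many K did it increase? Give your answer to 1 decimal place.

A change of 1 °C equals a change of 1.8 °F: ΔK = 11.4 × 0.5556 = 6.3 K.

6.3 K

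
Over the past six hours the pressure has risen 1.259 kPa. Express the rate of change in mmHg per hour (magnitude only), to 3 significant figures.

1.259 kPa / 6 h × 7.50062 mmHg/kPa = 1.57 mmHg/h.

1.57 mmHg per hour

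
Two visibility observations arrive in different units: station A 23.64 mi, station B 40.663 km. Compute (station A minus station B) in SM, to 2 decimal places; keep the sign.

station B: 40.663 km = 25.2668 SM.
Difference: 23.6400 − 25.2668 = -1.63 SM.

-1.63 SM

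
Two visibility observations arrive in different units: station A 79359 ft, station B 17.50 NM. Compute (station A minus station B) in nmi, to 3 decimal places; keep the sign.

station A: 79359 ft = 13.06081 nmi.
Difference: 13.06081 − 17.50000 = -4.439 nmi.

-4.439 nmi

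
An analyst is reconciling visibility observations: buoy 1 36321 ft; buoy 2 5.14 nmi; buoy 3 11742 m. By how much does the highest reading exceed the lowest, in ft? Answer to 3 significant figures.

buoy 2: 5.14 nmi = 31231.23 ft.
buoy 3: 11742 m = 38523.62 ft.
Spread: 38523.62 − 31231.23 = 7290 ft.

7290 ft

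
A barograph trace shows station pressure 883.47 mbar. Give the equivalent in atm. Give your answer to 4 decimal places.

0.8719 atm

1 mb = 0.000986923 atm, so 883.47 × 0.000986923 = 0.8719 atm.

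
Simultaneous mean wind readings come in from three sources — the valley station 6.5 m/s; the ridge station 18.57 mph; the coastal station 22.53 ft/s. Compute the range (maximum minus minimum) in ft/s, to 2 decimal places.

the valley station: 6.5 m/s = 21.3255 ft/s.
the ridge station: 18.57 mph = 27.2360 ft/s.
Spread: 27.2360 − 21.3255 = 5.91 ft/s.

5.91 ft/s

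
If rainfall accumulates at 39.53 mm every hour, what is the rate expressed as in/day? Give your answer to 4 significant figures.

37.35 in/day

39.53 mm/hour × 0.0393701 in/mm × 24 hour/day = 37.35 in/day.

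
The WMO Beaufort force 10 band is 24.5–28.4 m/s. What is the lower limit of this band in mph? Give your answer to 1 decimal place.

24.5–28.4 m/s × 2.237 = 54.8–63.5 mph.

54.8 mph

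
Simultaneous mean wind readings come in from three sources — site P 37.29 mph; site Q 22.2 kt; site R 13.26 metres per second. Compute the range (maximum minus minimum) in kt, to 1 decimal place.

site P: 37.29 mph = 32.404 kt.
site R: 13.26 m/s = 25.775 kt.
Spread: 32.404 − 22.200 = 10.2 kt.

10.2 kt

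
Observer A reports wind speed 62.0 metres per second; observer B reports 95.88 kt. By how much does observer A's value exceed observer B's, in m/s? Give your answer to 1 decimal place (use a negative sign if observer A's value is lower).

observer B: 95.88 kt = 49.325 m/s.
Difference: 62.000 − 49.325 = 12.7 m/s.

12.7 m/s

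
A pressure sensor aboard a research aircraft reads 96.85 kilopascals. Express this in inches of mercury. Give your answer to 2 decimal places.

28.60 inHg

1 kPa = 0.2953 inHg, so 96.85 × 0.2953 = 28.60 inHg.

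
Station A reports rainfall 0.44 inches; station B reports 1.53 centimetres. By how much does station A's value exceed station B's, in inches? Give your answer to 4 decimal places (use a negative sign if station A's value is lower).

station B: 1.53 cm = 0.602362 in.
Difference: 0.440000 − 0.602362 = -0.1624 in.

-0.1624 in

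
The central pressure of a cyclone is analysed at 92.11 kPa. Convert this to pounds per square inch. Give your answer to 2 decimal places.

1 kPa = 0.145038 psi, so 92.11 × 0.145038 = 13.36 psi.

13.36 psi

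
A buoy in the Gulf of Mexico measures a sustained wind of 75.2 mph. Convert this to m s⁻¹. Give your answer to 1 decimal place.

1 mph = 0.44704 m/s, so 75.2 × 0.44704 = 33.6 m/s.

33.6 m/s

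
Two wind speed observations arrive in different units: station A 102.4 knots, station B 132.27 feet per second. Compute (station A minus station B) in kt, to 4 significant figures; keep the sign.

station B: 132.27 ft/s = 78.3678 kt.
Difference: 102.4000 − 78.3678 = 24.03 kt.

24.03 kt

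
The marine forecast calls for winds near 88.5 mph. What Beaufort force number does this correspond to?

Beaufort force 12

88.5 mph = 39.6 m/s, which is Beaufort 12 (hurricane force, ≥32.7 m/s).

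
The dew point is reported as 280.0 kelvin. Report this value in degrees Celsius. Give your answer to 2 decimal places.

°C = 280.0 − 273.15 = 6.85 °C.

6.85 °C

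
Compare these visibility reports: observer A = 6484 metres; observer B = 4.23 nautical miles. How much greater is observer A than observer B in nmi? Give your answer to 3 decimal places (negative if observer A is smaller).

-0.729 nmi

observer A: 6484 m = 3.50108 nmi.
Difference: 3.50108 − 4.23000 = -0.729 nmi.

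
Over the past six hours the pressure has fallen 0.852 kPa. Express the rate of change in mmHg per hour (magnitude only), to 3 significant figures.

0.852 kPa / 6 h × 7.50062 mmHg/kPa = 1.07 mmHg/h.

1.07 mmHg per hour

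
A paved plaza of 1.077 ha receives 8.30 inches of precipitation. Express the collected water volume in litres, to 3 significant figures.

Depth: 8.30 in × 25.4 = 210.82 mm.
Area: 1.077 ha = 10770 m².
1 mm over 1 m² is 1 L, so volume = 210.82 × 10770 = 2270531.4 L ≈ 2270000 L.

2270000 litres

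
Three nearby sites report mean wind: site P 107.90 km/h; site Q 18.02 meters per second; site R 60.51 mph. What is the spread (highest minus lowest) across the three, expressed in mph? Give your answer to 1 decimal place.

26.7 mph

site P: 107.90 km/h = 67.046 mph.
site Q: 18.02 m/s = 40.310 mph.
Spread: 67.046 − 40.310 = 26.7 mph.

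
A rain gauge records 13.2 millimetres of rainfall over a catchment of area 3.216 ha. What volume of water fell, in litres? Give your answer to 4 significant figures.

Area: 3.216 ha = 32160 m².
1 mm over 1 m² is 1 L, so volume = 13.2 × 32160 = 424512 L ≈ 424500 L.

424500 litres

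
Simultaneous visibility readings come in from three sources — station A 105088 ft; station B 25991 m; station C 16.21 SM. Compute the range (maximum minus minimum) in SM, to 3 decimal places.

station A: 105088 ft = 19.90303 SM.
station B: 25991 m = 16.15006 SM.
Spread: 19.90303 − 16.15006 = 3.753 SM.

3.753 SM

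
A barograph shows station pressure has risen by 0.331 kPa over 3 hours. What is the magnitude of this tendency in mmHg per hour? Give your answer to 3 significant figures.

0.331 kPa / 3 h × 7.50062 mmHg/kPa = 0.828 mmHg/h.

0.828 mmHg per hour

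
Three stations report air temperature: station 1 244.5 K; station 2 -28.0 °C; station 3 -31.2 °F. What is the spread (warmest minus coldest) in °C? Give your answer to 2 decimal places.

7.11 °C

station 1: 244.5 K = -28.650 °C.
station 3: -31.2 °F = -35.111 °C.
Spread: (-28.000) − (-35.111) = 7.111 °C.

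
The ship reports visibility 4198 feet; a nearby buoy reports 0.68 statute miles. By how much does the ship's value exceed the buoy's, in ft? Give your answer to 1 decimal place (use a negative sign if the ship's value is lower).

the buoy: 0.68 SM = 3590.400 ft.
Difference: 4198.000 − 3590.400 = 607.6 ft.

607.6 ft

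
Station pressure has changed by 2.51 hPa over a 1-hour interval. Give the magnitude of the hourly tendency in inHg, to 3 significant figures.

0.0741 inHg per hour

2.51 hPa / 1 h × 0.02953 inHg/hPa = 0.0741 inHg/h.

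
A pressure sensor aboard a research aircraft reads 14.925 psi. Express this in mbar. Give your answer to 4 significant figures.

1 psi = 68.9476 mb, so 14.925 × 68.9476 = 1029 mb.

1029 mb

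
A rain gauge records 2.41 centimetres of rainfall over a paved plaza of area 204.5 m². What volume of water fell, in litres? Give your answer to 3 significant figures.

4930 litres

Depth: 2.41 cm × 10 = 24.1 mm.
1 mm over 1 m² is 1 L, so volume = 24.1 × 204.5 = 4928.45 L ≈ 4930 L.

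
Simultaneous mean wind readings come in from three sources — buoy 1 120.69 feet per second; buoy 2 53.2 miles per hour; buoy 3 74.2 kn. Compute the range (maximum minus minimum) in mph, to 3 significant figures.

32.2 mph

buoy 1: 120.69 ft/s = 82.289 mph.
buoy 3: 74.2 kt = 85.388 mph.
Spread: 85.388 − 53.200 = 32.2 mph.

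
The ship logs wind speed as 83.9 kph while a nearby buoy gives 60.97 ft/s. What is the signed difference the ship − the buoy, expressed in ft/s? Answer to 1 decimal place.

the ship: 83.9 km/h = 76.462 ft/s.
Difference: 76.462 − 60.970 = 15.5 ft/s.

15.5 ft/s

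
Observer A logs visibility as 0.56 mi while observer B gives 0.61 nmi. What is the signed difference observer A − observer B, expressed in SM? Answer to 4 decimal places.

observer B: 0.61 nmi = 0.701975 SM.
Difference: 0.560000 − 0.701975 = -0.1420 SM.

-0.1420 SM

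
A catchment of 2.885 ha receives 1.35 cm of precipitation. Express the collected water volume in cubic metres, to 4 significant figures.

Depth: 1.35 cm × 10 = 13.5 mm.
Area: 2.885 ha = 28850 m².
1 mm over 1 m² is 1 L, so volume = 13.5 × 28850 = 389475 L = 389.5 m³.

389.5 cubic metres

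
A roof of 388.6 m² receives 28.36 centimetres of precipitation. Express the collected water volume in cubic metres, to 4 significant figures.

110.2 cubic metres

Depth: 28.36 cm × 10 = 283.6 mm.
1 mm over 1 m² is 1 L, so volume = 283.6 × 388.6 = 110206.96 L = 110.2 m³.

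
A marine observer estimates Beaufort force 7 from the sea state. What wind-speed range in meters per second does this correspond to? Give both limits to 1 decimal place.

Beaufort 7 (near gale) spans 13.9–17.1 m/s.

13.9 to 17.1 m/s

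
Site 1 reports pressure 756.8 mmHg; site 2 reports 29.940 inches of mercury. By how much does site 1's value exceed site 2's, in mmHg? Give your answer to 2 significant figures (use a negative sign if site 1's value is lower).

site 2: 29.940 inHg = 760.476 mmHg.
Difference: 756.800 − 760.476 = -3.7 mmHg.

-3.7 mmHg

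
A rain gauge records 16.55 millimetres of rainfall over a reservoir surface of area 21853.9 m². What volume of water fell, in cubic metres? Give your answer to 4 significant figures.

1 mm over 1 m² is 1 L, so volume = 16.55 × 21853.9 = 361682.05 L = 361.7 m³.

361.7 cubic metres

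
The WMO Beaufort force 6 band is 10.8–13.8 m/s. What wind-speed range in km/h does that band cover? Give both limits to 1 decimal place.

38.9 to 49.7 km/h

10.8–13.8 m/s × 3.6 = 38.9–49.7 km/h.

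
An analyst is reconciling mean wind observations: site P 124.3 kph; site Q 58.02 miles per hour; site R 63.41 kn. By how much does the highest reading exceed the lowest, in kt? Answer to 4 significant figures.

16.70 kt

site P: 124.3 km/h = 67.1166 kt.
site Q: 58.02 mph = 50.4180 kt.
Spread: 67.1166 − 50.4180 = 16.70 kt.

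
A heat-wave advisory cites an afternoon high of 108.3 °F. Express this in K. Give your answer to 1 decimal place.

315.5 K

First to °C: 42.39 °C.
Then to K: 315.5 K.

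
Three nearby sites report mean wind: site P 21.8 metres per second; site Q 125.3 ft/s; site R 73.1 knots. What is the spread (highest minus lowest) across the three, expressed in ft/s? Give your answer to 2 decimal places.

site P: 21.8 m/s = 71.5223 ft/s.
site R: 73.1 kt = 123.3789 ft/s.
Spread: 125.3000 − 71.5223 = 53.78 ft/s.

53.78 ft/s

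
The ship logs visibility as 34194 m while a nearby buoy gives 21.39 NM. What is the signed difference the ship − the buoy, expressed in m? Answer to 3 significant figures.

the buoy: 21.39 nmi = 39614.28 m.
Difference: 34194.00 − 39614.28 = -5420 m.

-5420 m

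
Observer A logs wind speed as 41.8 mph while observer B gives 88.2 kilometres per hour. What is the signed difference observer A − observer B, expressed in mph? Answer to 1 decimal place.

observer B: 88.2 km/h = 54.805 mph.
Difference: 41.800 − 54.805 = -13.0 mph.

-13.0 mph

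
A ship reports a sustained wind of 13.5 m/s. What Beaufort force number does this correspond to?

13.5 m/s lies in the Beaufort 6 band (strong breeze, 10.8–13.8 m/s).

Beaufort force 6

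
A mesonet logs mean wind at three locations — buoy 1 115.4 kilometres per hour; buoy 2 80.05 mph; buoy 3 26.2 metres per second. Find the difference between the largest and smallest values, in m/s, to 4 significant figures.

9.586 m/s

buoy 1: 115.4 km/h = 32.05556 m/s.
buoy 2: 80.05 mph = 35.78555 m/s.
Spread: 35.78555 − 26.20000 = 9.586 m/s.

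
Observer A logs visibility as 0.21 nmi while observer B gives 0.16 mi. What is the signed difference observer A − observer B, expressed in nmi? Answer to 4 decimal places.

observer B: 0.16 SM = 0.139036 nmi.
Difference: 0.210000 − 0.139036 = 0.0710 nmi.

0.0710 nmi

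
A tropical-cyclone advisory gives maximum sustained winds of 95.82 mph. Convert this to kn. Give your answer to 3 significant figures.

1 mph = 0.868976 kt, so 95.82 × 0.868976 = 83.3 kt.

83.3 kt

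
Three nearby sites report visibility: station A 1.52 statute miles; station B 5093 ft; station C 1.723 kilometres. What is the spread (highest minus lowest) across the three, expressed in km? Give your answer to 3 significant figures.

0.894 km

station A: 1.52 SM = 2.44620 km.
station B: 5093 ft = 1.55235 km.
Spread: 2.44620 − 1.55235 = 0.894 km.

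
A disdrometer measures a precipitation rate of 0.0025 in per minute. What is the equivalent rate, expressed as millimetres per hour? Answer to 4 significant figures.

0.0025 in/minute × 25.4 mm/in × 60 minute/hour = 3.810 mm/hour.

3.810 mm/hour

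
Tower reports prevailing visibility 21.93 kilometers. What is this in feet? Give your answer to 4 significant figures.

1 km = 3280.84 ft, so 21.93 × 3280.84 = 71950 ft.

71950 ft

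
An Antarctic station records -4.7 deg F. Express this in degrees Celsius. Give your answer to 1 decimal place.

°C = (°F − 32) × 5/9 = (-4.7 − 32) / 1.8 = -20.4 °C.

-20.4 °C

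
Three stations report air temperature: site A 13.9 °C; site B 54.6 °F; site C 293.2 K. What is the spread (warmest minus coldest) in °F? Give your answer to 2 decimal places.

13.49 °F

site B: 54.6 °F = 12.556 °C.
site C: 293.2 K = 20.050 °C.
Spread: 20.050 − 12.556 = 7.494 °C = 13.49 °F.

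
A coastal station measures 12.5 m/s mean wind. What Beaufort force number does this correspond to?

Beaufort force 6

12.5 m/s lies in the Beaufort 6 band (strong breeze, 10.8–13.8 m/s).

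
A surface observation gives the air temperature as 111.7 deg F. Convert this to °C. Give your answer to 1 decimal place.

44.3 °C

°C = (°F − 32) × 5/9 = (111.7 − 32) / 1.8 = 44.3 °C.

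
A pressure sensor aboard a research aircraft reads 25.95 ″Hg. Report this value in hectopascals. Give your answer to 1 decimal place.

878.8 hPa

1 inHg = 33.8639 hPa, so 25.95 × 33.8639 = 878.8 hPa.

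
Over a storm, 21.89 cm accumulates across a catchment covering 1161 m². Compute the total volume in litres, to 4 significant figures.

Depth: 21.89 cm × 10 = 218.9 mm.
1 mm over 1 m² is 1 L, so volume = 218.9 × 1161 = 254142.9 L ≈ 254100 L.

254100 litres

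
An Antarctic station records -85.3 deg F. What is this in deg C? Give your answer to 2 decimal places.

°C = (°F − 32) × 5/9 = (-85.3 − 32) / 1.8 = -65.17 °C.

-65.17 °C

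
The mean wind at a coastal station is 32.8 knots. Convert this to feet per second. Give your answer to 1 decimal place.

1 kt = 1.68781 ft/s, so 32.8 × 1.68781 = 55.4 ft/s.

55.4 ft/s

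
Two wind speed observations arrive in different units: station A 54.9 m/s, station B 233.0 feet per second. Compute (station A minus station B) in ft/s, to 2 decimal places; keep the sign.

-52.88 ft/s

station A: 54.9 m/s = 180.1181 ft/s.
Difference: 180.1181 − 233.0000 = -52.88 ft/s.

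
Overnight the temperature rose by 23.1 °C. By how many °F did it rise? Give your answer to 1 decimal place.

A change of 1 °C equals a change of 1.8 °F: Δ°F = 23.1 × 1.8 = 41.6 °F.

41.6 °F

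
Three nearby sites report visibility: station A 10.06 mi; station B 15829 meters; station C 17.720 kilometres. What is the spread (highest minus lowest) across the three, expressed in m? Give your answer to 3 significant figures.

station A: 10.06 SM = 16190.00 m.
station C: 17.720 km = 17720.00 m.
Spread: 17720.00 − 15829.00 = 1890 m.

1890 m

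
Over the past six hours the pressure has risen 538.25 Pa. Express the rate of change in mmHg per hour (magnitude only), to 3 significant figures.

0.673 mmHg per hour

538.25 Pa / 6 h × 0.00750062 mmHg/Pa = 0.673 mmHg/h.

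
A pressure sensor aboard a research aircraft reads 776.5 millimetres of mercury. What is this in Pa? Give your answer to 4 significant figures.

1 mmHg = 133.322 Pa, so 776.5 × 133.322 = 103500 Pa.

103500 Pa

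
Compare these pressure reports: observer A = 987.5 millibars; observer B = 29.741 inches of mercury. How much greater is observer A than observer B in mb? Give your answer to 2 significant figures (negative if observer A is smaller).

-20 mb

observer B: 29.741 inHg = 1007.15 mb.
Difference: 987.50 − 1007.15 = -20 mb.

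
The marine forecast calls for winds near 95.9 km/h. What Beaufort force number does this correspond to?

Beaufort force 10

95.9 km/h = 26.6 m/s, which is Beaufort 10 (storm, 24.5–28.4 m/s).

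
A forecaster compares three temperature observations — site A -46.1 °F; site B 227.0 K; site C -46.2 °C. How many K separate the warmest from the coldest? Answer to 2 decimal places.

site A: -46.1 °F = -43.389 °C.
site B: 227.0 K = -46.150 °C.
Spread: (-43.389) − (-46.200) = 2.811 °C.

2.81 K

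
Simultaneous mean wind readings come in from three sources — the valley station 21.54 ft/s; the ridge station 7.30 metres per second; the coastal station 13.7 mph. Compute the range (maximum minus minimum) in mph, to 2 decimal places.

the valley station: 21.54 ft/s = 14.6864 mph.
the ridge station: 7.30 m/s = 16.3296 mph.
Spread: 16.3296 − 13.7000 = 2.63 mph.

2.63 mph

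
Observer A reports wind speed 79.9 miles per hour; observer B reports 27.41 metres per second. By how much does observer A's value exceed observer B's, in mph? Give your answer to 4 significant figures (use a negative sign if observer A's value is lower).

18.59 mph

observer B: 27.41 m/s = 61.3144 mph.
Difference: 79.9000 − 61.3144 = 18.59 mph.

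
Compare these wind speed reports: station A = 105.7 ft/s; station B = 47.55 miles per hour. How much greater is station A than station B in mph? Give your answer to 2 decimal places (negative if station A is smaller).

24.52 mph

station A: 105.7 ft/s = 72.0682 mph.
Difference: 72.0682 − 47.5500 = 24.52 mph.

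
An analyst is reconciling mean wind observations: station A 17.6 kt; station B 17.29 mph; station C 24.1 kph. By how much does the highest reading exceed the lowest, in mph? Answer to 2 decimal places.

station A: 17.6 kt = 20.2537 mph.
station C: 24.1 km/h = 14.9750 mph.
Spread: 20.2537 − 14.9750 = 5.28 mph.

5.28 mph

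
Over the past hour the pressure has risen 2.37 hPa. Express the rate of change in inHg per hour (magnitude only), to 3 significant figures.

2.37 hPa / 1 h × 0.02953 inHg/hPa = 0.0700 inHg/h.

0.0700 inHg per hour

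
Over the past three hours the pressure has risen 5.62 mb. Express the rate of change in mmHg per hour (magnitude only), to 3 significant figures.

5.62 mb / 3 h × 0.750062 mmHg/mb = 1.41 mmHg/h.

1.41 mmHg per hour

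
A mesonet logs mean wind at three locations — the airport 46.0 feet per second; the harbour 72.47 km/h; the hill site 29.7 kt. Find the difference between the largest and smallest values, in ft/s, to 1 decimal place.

20.0 ft/s

the harbour: 72.47 km/h = 66.045 ft/s.
the hill site: 29.7 kt = 50.128 ft/s.
Spread: 66.045 − 46.000 = 20.0 ft/s.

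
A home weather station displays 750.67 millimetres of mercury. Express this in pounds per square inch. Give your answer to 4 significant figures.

14.52 psi

1 mmHg = 0.0193368 psi, so 750.67 × 0.0193368 = 14.52 psi.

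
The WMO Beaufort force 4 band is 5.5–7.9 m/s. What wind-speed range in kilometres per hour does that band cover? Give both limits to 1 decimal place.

19.8 to 28.4 km/h

5.5–7.9 m/s × 3.6 = 19.8–28.4 km/h.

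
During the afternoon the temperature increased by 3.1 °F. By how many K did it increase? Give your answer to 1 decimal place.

A change of 1 °C equals a change of 1.8 °F: ΔK = 3.1 × 0.5556 = 1.7 K.

1.7 K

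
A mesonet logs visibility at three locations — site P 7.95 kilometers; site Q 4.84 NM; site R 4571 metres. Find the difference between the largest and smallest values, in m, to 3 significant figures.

site P: 7.95 km = 7950.00 m.
site Q: 4.84 nmi = 8963.68 m.
Spread: 8963.68 − 4571.00 = 4390 m.

4390 m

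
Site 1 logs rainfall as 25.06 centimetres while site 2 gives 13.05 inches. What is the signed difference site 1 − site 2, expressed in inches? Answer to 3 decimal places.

site 1: 25.06 cm = 9.86614 in.
Difference: 9.86614 − 13.05000 = -3.184 in.

-3.184 in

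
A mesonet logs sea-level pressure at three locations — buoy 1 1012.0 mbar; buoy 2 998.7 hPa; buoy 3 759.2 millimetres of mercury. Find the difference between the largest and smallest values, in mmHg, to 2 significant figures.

10 mmHg

buoy 1: 1012.0 mb = 759.06 mmHg.
buoy 2: 998.7 hPa = 749.09 mmHg.
Spread: 759.20 − 749.09 = 10 mmHg.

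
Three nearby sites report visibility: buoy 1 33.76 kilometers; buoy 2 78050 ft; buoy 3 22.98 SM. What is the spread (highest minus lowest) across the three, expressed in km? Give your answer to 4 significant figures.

buoy 2: 78050 ft = 23.7896 km.
buoy 3: 22.98 SM = 36.9827 km.
Spread: 36.9827 − 23.7896 = 13.19 km.

13.19 km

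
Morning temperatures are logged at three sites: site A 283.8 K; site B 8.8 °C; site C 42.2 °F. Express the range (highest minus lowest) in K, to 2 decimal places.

4.98 K

site A: 283.8 K = 10.650 °C.
site C: 42.2 °F = 5.667 °C.
Spread: 10.650 − 5.667 = 4.983 °C.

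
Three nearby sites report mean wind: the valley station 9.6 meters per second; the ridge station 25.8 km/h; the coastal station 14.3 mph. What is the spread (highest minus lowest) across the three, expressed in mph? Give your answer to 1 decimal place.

the valley station: 9.6 m/s = 21.475 mph.
the ridge station: 25.8 km/h = 16.031 mph.
Spread: 21.475 − 14.300 = 7.2 mph.

7.2 mph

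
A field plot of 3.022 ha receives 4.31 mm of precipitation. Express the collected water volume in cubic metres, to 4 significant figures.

Area: 3.022 ha = 30220 m².
1 mm over 1 m² is 1 L, so volume = 4.31 × 30220 = 130248.2 L = 130.2 m³.

130.2 cubic metres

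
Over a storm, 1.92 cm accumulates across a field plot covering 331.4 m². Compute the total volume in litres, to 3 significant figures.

Depth: 1.92 cm × 10 = 19.2 mm.
1 mm over 1 m² is 1 L, so volume = 19.2 × 331.4 = 6362.88 L ≈ 6360 L.

6360 litres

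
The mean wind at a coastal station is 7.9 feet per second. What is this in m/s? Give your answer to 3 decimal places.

2.408 m/s

1 ft/s = 0.3048 m/s, so 7.9 × 0.3048 = 2.408 m/s.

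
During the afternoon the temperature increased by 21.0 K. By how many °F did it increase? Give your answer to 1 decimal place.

37.8 °F

A change of 1 °C equals a change of 1.8 °F: Δ°F = 21.0 × 1.8 = 37.8 °F.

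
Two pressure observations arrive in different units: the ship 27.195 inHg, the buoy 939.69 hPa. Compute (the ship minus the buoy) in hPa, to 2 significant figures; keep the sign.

the ship: 27.195 inHg = 920.93 hPa.
Difference: 920.93 − 939.69 = -19 hPa.

-19 hPa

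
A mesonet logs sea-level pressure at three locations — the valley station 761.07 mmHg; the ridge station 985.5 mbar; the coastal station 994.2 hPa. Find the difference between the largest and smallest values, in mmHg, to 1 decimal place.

the ridge station: 985.5 mb = 739.186 mmHg.
the coastal station: 994.2 hPa = 745.711 mmHg.
Spread: 761.070 − 739.186 = 21.9 mmHg.

21.9 mmHg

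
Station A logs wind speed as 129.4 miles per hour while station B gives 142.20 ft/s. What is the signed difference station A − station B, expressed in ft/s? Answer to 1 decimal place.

47.6 ft/s

station A: 129.4 mph = 189.787 ft/s.
Difference: 189.787 − 142.200 = 47.6 ft/s.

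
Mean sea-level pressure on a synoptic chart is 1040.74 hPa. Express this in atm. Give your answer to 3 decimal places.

1 hPa = 0.000986923 atm, so 1040.74 × 0.000986923 = 1.027 atm.

1.027 atm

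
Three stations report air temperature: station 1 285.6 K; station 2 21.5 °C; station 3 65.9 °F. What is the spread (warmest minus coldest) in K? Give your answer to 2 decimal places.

station 1: 285.6 K = 12.450 °C.
station 3: 65.9 °F = 18.833 °C.
Spread: 21.500 − 12.450 = 9.050 °C.

9.05 K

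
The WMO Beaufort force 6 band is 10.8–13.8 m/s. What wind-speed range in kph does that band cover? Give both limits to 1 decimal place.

38.9 to 49.7 km/h

10.8–13.8 m/s × 3.6 = 38.9–49.7 km/h.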